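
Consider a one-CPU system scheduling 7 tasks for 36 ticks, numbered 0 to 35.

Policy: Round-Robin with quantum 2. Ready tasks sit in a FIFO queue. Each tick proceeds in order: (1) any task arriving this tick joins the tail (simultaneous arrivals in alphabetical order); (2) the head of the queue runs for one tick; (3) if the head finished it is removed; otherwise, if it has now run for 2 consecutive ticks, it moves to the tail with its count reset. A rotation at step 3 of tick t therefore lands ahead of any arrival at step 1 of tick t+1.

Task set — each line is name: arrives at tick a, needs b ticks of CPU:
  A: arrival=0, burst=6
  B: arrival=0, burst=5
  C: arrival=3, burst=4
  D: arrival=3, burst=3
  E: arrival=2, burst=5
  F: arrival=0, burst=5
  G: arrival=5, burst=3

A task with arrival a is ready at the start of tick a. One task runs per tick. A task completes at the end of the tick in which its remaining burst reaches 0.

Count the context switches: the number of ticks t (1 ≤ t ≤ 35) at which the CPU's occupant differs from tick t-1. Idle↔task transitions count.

context switches = 18

t=0: queue=[A,B,F] q_used=0 → run A
t=1: queue=[A,B,F] q_used=1 → run A
t=2: queue=[B,F,A,E] q_used=0 → run B
t=3: queue=[B,F,A,E,C,D] q_used=1 → run B
t=4: queue=[F,A,E,C,D,B] q_used=0 → run F
t=5: queue=[F,A,E,C,D,B,G] q_used=1 → run F
t=6: queue=[A,E,C,D,B,G,F] q_used=0 → run A
t=7: queue=[A,E,C,D,B,G,F] q_used=1 → run A
t=8: queue=[E,C,D,B,G,F,A] q_used=0 → run E
t=9: queue=[E,C,D,B,G,F,A] q_used=1 → run E
t=10: queue=[C,D,B,G,F,A,E] q_used=0 → run C
t=11: queue=[C,D,B,G,F,A,E] q_used=1 → run C
t=12: queue=[D,B,G,F,A,E,C] q_used=0 → run D
t=13: queue=[D,B,G,F,A,E,C] q_used=1 → run D
t=14: queue=[B,G,F,A,E,C,D] q_used=0 → run B
t=15: queue=[B,G,F,A,E,C,D] q_used=1 → run B
t=16: queue=[G,F,A,E,C,D,B] q_used=0 → run G
t=17: queue=[G,F,A,E,C,D,B] q_used=1 → run G
t=18: queue=[F,A,E,C,D,B,G] q_used=0 → run F
t=19: queue=[F,A,E,C,D,B,G] q_used=1 → run F
t=20: queue=[A,E,C,D,B,G,F] q_used=0 → run A
t=21: queue=[A,E,C,D,B,G,F] q_used=1 → run A
t=22: queue=[E,C,D,B,G,F] q_used=0 → run E
t=23: queue=[E,C,D,B,G,F] q_used=1 → run E
t=24: queue=[C,D,B,G,F,E] q_used=0 → run C
t=25: queue=[C,D,B,G,F,E] q_used=1 → run C
t=26: queue=[D,B,G,F,E] q_used=0 → run D
t=27: queue=[B,G,F,E] q_used=0 → run B
t=28: queue=[G,F,E] q_used=0 → run G
t=29: queue=[F,E] q_used=0 → run F
t=30: queue=[E] q_used=0 → run E
t=31: (idle)
t=32: (idle)
t=33: (idle)
t=34: (idle)
t=35: (idle)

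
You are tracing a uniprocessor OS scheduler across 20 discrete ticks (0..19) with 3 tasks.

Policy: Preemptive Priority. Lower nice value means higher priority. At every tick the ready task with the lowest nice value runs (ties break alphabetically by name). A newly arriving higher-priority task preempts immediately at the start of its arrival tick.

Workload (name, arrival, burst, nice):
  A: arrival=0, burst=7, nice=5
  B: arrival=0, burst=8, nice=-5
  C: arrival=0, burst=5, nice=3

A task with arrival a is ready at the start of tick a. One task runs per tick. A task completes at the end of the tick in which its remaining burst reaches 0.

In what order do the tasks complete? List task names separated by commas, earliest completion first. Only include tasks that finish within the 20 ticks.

completion order = B, C, A

t=0: ready={A,B,C} → run B
t=1: ready={A,B,C} → run B
t=2: ready={A,B,C} → run B
t=3: ready={A,B,C} → run B
t=4: ready={A,B,C} → run B
t=5: ready={A,B,C} → run B
t=6: ready={A,B,C} → run B
t=7: ready={A,B,C} → run B
t=8: ready={A,C} → run C
t=9: ready={A,C} → run C
t=10: ready={A,C} → run C
t=11: ready={A,C} → run C
t=12: ready={A,C} → run C
t=13: ready={A} → run A
t=14: ready={A} → run A
t=15: ready={A} → run A
t=16: ready={A} → run A
t=17: ready={A} → run A
t=18: ready={A} → run A
t=19: ready={A} → run A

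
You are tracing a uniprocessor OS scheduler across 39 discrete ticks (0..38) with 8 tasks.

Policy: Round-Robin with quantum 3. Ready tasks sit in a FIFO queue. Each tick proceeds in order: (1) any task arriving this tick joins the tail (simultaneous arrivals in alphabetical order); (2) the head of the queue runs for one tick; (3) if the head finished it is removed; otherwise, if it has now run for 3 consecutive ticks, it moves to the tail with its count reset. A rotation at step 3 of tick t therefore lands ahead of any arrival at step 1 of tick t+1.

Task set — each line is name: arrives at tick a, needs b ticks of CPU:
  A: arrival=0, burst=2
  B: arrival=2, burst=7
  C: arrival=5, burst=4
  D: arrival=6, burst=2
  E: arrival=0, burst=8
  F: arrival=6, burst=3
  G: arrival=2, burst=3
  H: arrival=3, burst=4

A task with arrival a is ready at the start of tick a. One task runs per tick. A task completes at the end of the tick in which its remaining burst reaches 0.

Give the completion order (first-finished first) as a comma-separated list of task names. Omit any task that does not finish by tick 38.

t=0: queue=[A,E] q_used=0 → run A
t=1: queue=[A,E] q_used=1 → run A
t=2: queue=[E,B,G] q_used=0 → run E
t=3: queue=[E,B,G,H] q_used=1 → run E
t=4: queue=[E,B,G,H] q_used=2 → run E
t=5: queue=[B,G,H,E,C] q_used=0 → run B
t=6: queue=[B,G,H,E,C,D,F] q_used=1 → run B
t=7: queue=[B,G,H,E,C,D,F] q_used=2 → run B
t=8: queue=[G,H,E,C,D,F,B] q_used=0 → run G
t=9: queue=[G,H,E,C,D,F,B] q_used=1 → run G
t=10: queue=[G,H,E,C,D,F,B] q_used=2 → run G
t=11: queue=[H,E,C,D,F,B] q_used=0 → run H
t=12: queue=[H,E,C,D,F,B] q_used=1 → run H
t=13: queue=[H,E,C,D,F,B] q_used=2 → run H
t=14: queue=[E,C,D,F,B,H] q_used=0 → run E
t=15: queue=[E,C,D,F,B,H] q_used=1 → run E
t=16: queue=[E,C,D,F,B,H] q_used=2 → run E
t=17: queue=[C,D,F,B,H,E] q_used=0 → run C
t=18: queue=[C,D,F,B,H,E] q_used=1 → run C
t=19: queue=[C,D,F,B,H,E] q_used=2 → run C
t=20: queue=[D,F,B,H,E,C] q_used=0 → run D
t=21: queue=[D,F,B,H,E,C] q_used=1 → run D
t=22: queue=[F,B,H,E,C] q_used=0 → run F
t=23: queue=[F,B,H,E,C] q_used=1 → run F
t=24: queue=[F,B,H,E,C] q_used=2 → run F
t=25: queue=[B,H,E,C] q_used=0 → run B
t=26: queue=[B,H,E,C] q_used=1 → run B
t=27: queue=[B,H,E,C] q_used=2 → run B
t=28: queue=[H,E,C,B] q_used=0 → run H
t=29: queue=[E,C,B] q_used=0 → run E
t=30: queue=[E,C,B] q_used=1 → run E
t=31: queue=[C,B] q_used=0 → run C
t=32: queue=[B] q_used=0 → run B
t=33: (idle)
t=34: (idle)
t=35: (idle)
t=36: (idle)
t=37: (idle)
t=38: (idle)

completion order = A, G, D, F, H, E, C, B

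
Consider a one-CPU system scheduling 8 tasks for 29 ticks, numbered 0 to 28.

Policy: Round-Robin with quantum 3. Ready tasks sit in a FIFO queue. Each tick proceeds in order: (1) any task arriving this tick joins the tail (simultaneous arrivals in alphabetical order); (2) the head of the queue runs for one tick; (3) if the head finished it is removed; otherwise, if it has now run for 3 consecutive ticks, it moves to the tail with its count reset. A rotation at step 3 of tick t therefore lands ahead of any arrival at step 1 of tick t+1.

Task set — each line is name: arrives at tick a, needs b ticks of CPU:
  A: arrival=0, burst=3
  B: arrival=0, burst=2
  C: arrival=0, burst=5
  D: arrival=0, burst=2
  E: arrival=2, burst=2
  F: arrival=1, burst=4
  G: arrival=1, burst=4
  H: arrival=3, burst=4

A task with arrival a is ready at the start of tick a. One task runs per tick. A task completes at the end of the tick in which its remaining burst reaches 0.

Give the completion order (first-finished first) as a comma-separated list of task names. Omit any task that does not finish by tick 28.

completion order = A, B, D, E, C, F, G, H

t=0: queue=[A,B,C,D] q_used=0 → run A
t=1: queue=[A,B,C,D,F,G] q_used=1 → run A
t=2: queue=[A,B,C,D,F,G,E] q_used=2 → run A
t=3: queue=[B,C,D,F,G,E,H] q_used=0 → run B
t=4: queue=[B,C,D,F,G,E,H] q_used=1 → run B
t=5: queue=[C,D,F,G,E,H] q_used=0 → run C
t=6: queue=[C,D,F,G,E,H] q_used=1 → run C
t=7: queue=[C,D,F,G,E,H] q_used=2 → run C
t=8: queue=[D,F,G,E,H,C] q_used=0 → run D
t=9: queue=[D,F,G,E,H,C] q_used=1 → run D
t=10: queue=[F,G,E,H,C] q_used=0 → run F
t=11: queue=[F,G,E,H,C] q_used=1 → run F
t=12: queue=[F,G,E,H,C] q_used=2 → run F
t=13: queue=[G,E,H,C,F] q_used=0 → run G
t=14: queue=[G,E,H,C,F] q_used=1 → run G
t=15: queue=[G,E,H,C,F] q_used=2 → run G
t=16: queue=[E,H,C,F,G] q_used=0 → run E
t=17: queue=[E,H,C,F,G] q_used=1 → run E
t=18: queue=[H,C,F,G] q_used=0 → run H
t=19: queue=[H,C,F,G] q_used=1 → run H
t=20: queue=[H,C,F,G] q_used=2 → run H
t=21: queue=[C,F,G,H] q_used=0 → run C
t=22: queue=[C,F,G,H] q_used=1 → run C
t=23: queue=[F,G,H] q_used=0 → run F
t=24: queue=[G,H] q_used=0 → run G
t=25: queue=[H] q_used=0 → run H
t=26: (idle)
t=27: (idle)
t=28: (idle)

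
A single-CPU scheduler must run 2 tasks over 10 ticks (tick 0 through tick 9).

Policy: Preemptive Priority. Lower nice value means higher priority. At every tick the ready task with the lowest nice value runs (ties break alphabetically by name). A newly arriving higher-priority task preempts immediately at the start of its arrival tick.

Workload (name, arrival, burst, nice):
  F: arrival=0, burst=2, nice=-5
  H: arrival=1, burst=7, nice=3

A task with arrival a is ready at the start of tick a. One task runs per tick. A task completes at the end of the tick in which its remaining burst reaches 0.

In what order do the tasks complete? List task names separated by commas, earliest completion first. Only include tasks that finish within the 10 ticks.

t=0: ready={F} → run F
t=1: ready={F,H} → run F
t=2: ready={H} → run H
t=3: ready={H} → run H
t=4: ready={H} → run H
t=5: ready={H} → run H
t=6: ready={H} → run H
t=7: ready={H} → run H
t=8: ready={H} → run H
t=9: (idle)

completion order = F, H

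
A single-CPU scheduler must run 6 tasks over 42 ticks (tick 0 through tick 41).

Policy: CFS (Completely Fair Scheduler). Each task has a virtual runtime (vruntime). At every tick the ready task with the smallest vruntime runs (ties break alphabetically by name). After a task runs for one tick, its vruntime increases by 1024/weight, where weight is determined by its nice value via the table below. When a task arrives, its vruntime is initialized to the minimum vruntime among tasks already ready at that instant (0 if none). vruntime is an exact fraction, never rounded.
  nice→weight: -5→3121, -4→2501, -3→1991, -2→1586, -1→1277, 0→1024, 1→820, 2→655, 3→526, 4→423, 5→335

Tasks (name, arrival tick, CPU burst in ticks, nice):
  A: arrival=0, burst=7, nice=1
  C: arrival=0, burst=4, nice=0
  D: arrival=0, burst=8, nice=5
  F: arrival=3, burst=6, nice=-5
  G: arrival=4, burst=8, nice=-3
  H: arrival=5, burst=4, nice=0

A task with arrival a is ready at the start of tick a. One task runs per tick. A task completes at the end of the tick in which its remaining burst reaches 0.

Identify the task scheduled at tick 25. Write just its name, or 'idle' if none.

running at tick 25 = H

t=0: vr[A=0 C=0 D=0] → run A
t=1: vr[A=256/205 C=0 D=0] → run C
t=2: vr[A=256/205 C=1 D=0] → run D
t=3: vr[A=256/205 C=1 D=1024/335 F=1] → run C
t=4: vr[A=256/205 C=2 D=1024/335 F=1 G=1] → run F
t=5: vr[A=256/205 C=2 D=1024/335 F=4145/3121 G=1 H=1] → run G
t=6: vr[A=256/205 C=2 D=1024/335 F=4145/3121 G=3015/1991 H=1] → run H
t=7: vr[A=256/205 C=2 D=1024/335 F=4145/3121 G=3015/1991 H=2] → run A
t=8: vr[A=512/205 C=2 D=1024/335 F=4145/3121 G=3015/1991 H=2] → run F
t=9: vr[A=512/205 C=2 D=1024/335 F=5169/3121 G=3015/1991 H=2] → run G
t=10: vr[A=512/205 C=2 D=1024/335 F=5169/3121 G=4039/1991 H=2] → run F
t=11: vr[A=512/205 C=2 D=1024/335 F=6193/3121 G=4039/1991 H=2] → run F
t=12: vr[A=512/205 C=2 D=1024/335 F=7217/3121 G=4039/1991 H=2] → run C
t=13: vr[A=512/205 C=3 D=1024/335 F=7217/3121 G=4039/1991 H=2] → run H
t=14: vr[A=512/205 C=3 D=1024/335 F=7217/3121 G=4039/1991 H=3] → run G
t=15: vr[A=512/205 C=3 D=1024/335 F=7217/3121 G=5063/1991 H=3] → run F
t=16: vr[A=512/205 C=3 D=1024/335 F=8241/3121 G=5063/1991 H=3] → run A
t=17: vr[A=768/205 C=3 D=1024/335 F=8241/3121 G=5063/1991 H=3] → run G
t=18: vr[A=768/205 C=3 D=1024/335 F=8241/3121 G=6087/1991 H=3] → run F
t=19: vr[A=768/205 C=3 D=1024/335 G=6087/1991 H=3] → run C
t=20: vr[A=768/205 D=1024/335 G=6087/1991 H=3] → run H
t=21: vr[A=768/205 D=1024/335 G=6087/1991 H=4] → run D
t=22: vr[A=768/205 D=2048/335 G=6087/1991 H=4] → run G
t=23: vr[A=768/205 D=2048/335 G=7111/1991 H=4] → run G
t=24: vr[A=768/205 D=2048/335 G=8135/1991 H=4] → run A
t=25: vr[A=1024/205 D=2048/335 G=8135/1991 H=4] → run H
t=26: vr[A=1024/205 D=2048/335 G=8135/1991] → run G
t=27: vr[A=1024/205 D=2048/335 G=9159/1991] → run G
t=28: vr[A=1024/205 D=2048/335] → run A
t=29: vr[A=256/41 D=2048/335] → run D
t=30: vr[A=256/41 D=3072/335] → run A
t=31: vr[A=1536/205 D=3072/335] → run A
t=32: vr[D=3072/335] → run D
t=33: vr[D=4096/335] → run D
t=34: vr[D=1024/67] → run D
t=35: vr[D=6144/335] → run D
t=36: vr[D=7168/335] → run D
t=37: (idle)
t=38: (idle)
t=39: (idle)
t=40: (idle)
t=41: (idle)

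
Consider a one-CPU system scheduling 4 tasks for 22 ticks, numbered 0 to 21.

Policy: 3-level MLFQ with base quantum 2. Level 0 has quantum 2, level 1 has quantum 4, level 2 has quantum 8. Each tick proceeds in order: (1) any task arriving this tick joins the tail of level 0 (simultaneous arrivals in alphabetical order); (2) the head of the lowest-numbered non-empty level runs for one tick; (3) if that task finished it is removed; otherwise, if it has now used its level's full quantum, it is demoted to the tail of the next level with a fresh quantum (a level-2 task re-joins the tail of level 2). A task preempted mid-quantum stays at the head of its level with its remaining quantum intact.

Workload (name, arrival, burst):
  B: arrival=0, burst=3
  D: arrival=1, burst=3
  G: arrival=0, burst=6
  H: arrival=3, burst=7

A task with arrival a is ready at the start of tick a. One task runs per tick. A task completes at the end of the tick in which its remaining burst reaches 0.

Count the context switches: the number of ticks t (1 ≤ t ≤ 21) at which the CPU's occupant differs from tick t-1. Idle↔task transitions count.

context switches = 8

t=0: L0/L1/L2 = BG/-/- → run B
t=1: L0/L1/L2 = BGD/-/- → run B
t=2: L0/L1/L2 = GD/B/- → run G
t=3: L0/L1/L2 = GDH/B/- → run G
t=4: L0/L1/L2 = DH/BG/- → run D
t=5: L0/L1/L2 = DH/BG/- → run D
t=6: L0/L1/L2 = H/BGD/- → run H
t=7: L0/L1/L2 = H/BGD/- → run H
t=8: L0/L1/L2 = -/BGDH/- → run B
t=9: L0/L1/L2 = -/GDH/- → run G
t=10: L0/L1/L2 = -/GDH/- → run G
t=11: L0/L1/L2 = -/GDH/- → run G
t=12: L0/L1/L2 = -/GDH/- → run G
t=13: L0/L1/L2 = -/DH/- → run D
t=14: L0/L1/L2 = -/H/- → run H
t=15: L0/L1/L2 = -/H/- → run H
t=16: L0/L1/L2 = -/H/- → run H
t=17: L0/L1/L2 = -/H/- → run H
t=18: L0/L1/L2 = -/-/H → run H
t=19: (idle)
t=20: (idle)
t=21: (idle)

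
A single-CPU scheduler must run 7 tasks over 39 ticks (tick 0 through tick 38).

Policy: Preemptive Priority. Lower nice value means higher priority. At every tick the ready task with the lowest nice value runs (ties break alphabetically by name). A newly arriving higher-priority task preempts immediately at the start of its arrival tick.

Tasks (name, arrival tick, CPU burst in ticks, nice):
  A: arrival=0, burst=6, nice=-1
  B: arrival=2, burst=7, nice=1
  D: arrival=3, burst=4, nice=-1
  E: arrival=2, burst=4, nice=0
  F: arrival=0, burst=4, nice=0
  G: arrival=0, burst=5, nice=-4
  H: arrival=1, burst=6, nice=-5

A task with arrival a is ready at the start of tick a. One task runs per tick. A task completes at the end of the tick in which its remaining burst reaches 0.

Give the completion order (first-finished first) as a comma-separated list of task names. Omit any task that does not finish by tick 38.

t=0: ready={A,F,G} → run G
t=1: ready={A,F,G,H} → run H
t=2: ready={A,B,E,F,G,H} → run H
t=3: ready={A,B,D,E,F,G,H} → run H
t=4: ready={A,B,D,E,F,G,H} → run H
t=5: ready={A,B,D,E,F,G,H} → run H
t=6: ready={A,B,D,E,F,G,H} → run H
t=7: ready={A,B,D,E,F,G} → run G
t=8: ready={A,B,D,E,F,G} → run G
t=9: ready={A,B,D,E,F,G} → run G
t=10: ready={A,B,D,E,F,G} → run G
t=11: ready={A,B,D,E,F} → run A
t=12: ready={A,B,D,E,F} → run A
t=13: ready={A,B,D,E,F} → run A
t=14: ready={A,B,D,E,F} → run A
t=15: ready={A,B,D,E,F} → run A
t=16: ready={A,B,D,E,F} → run A
t=17: ready={B,D,E,F} → run D
t=18: ready={B,D,E,F} → run D
t=19: ready={B,D,E,F} → run D
t=20: ready={B,D,E,F} → run D
t=21: ready={B,E,F} → run E
t=22: ready={B,E,F} → run E
t=23: ready={B,E,F} → run E
t=24: ready={B,E,F} → run E
t=25: ready={B,F} → run F
t=26: ready={B,F} → run F
t=27: ready={B,F} → run F
t=28: ready={B,F} → run F
t=29: ready={B} → run B
t=30: ready={B} → run B
t=31: ready={B} → run B
t=32: ready={B} → run B
t=33: ready={B} → run B
t=34: ready={B} → run B
t=35: ready={B} → run B
t=36: (idle)
t=37: (idle)
t=38: (idle)

completion order = H, G, A, D, E, F, B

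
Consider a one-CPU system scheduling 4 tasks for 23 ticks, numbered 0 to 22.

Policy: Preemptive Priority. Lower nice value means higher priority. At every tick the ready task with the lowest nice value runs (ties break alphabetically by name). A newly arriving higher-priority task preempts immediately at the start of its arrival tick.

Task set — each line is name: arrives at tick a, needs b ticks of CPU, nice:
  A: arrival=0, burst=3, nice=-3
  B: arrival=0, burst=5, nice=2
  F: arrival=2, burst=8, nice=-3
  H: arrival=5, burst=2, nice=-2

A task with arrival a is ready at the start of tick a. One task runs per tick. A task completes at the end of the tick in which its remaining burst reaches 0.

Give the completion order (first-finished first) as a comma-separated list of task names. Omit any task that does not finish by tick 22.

t=0: ready={A,B} → run A
t=1: ready={A,B} → run A
t=2: ready={A,B,F} → run A
t=3: ready={B,F} → run F
t=4: ready={B,F} → run F
t=5: ready={B,F,H} → run F
t=6: ready={B,F,H} → run F
t=7: ready={B,F,H} → run F
t=8: ready={B,F,H} → run F
t=9: ready={B,F,H} → run F
t=10: ready={B,F,H} → run F
t=11: ready={B,H} → run H
t=12: ready={B,H} → run H
t=13: ready={B} → run B
t=14: ready={B} → run B
t=15: ready={B} → run B
t=16: ready={B} → run B
t=17: ready={B} → run B
t=18: (idle)
t=19: (idle)
t=20: (idle)
t=21: (idle)
t=22: (idle)

completion order = A, F, H, B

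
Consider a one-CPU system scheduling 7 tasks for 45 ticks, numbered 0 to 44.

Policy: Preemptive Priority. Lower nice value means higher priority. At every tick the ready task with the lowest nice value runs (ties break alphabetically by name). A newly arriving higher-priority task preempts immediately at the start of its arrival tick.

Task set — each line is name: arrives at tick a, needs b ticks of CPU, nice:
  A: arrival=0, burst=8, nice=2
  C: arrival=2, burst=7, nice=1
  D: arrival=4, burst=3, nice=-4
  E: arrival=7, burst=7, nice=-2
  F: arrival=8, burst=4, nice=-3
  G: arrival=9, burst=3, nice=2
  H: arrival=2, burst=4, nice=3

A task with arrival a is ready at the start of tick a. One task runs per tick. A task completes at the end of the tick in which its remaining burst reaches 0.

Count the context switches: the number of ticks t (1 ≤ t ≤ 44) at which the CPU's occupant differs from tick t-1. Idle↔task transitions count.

t=0: ready={A} → run A
t=1: ready={A} → run A
t=2: ready={A,C,H} → run C
t=3: ready={A,C,H} → run C
t=4: ready={A,C,D,H} → run D
t=5: ready={A,C,D,H} → run D
t=6: ready={A,C,D,H} → run D
t=7: ready={A,C,E,H} → run E
t=8: ready={A,C,E,F,H} → run F
t=9: ready={A,C,E,F,G,H} → run F
t=10: ready={A,C,E,F,G,H} → run F
t=11: ready={A,C,E,F,G,H} → run F
t=12: ready={A,C,E,G,H} → run E
t=13: ready={A,C,E,G,H} → run E
t=14: ready={A,C,E,G,H} → run E
t=15: ready={A,C,E,G,H} → run E
t=16: ready={A,C,E,G,H} → run E
t=17: ready={A,C,E,G,H} → run E
t=18: ready={A,C,G,H} → run C
t=19: ready={A,C,G,H} → run C
t=20: ready={A,C,G,H} → run C
t=21: ready={A,C,G,H} → run C
t=22: ready={A,C,G,H} → run C
t=23: ready={A,G,H} → run A
t=24: ready={A,G,H} → run A
t=25: ready={A,G,H} → run A
t=26: ready={A,G,H} → run A
t=27: ready={A,G,H} → run A
t=28: ready={A,G,H} → run A
t=29: ready={G,H} → run G
t=30: ready={G,H} → run G
t=31: ready={G,H} → run G
t=32: ready={H} → run H
t=33: ready={H} → run H
t=34: ready={H} → run H
t=35: ready={H} → run H
t=36: (idle)
t=37: (idle)
t=38: (idle)
t=39: (idle)
t=40: (idle)
t=41: (idle)
t=42: (idle)
t=43: (idle)
t=44: (idle)

context switches = 10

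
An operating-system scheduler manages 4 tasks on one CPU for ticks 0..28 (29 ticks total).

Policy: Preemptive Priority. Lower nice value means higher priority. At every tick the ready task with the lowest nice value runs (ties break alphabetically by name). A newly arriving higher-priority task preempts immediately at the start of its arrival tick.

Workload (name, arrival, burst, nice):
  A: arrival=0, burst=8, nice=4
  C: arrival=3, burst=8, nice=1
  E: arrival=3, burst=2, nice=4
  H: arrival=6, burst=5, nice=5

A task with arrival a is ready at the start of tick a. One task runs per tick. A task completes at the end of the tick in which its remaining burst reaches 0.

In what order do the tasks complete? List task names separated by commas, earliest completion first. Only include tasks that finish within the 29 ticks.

t=0: ready={A} → run A
t=1: ready={A} → run A
t=2: ready={A} → run A
t=3: ready={A,C,E} → run C
t=4: ready={A,C,E} → run C
t=5: ready={A,C,E} → run C
t=6: ready={A,C,E,H} → run C
t=7: ready={A,C,E,H} → run C
t=8: ready={A,C,E,H} → run C
t=9: ready={A,C,E,H} → run C
t=10: ready={A,C,E,H} → run C
t=11: ready={A,E,H} → run A
t=12: ready={A,E,H} → run A
t=13: ready={A,E,H} → run A
t=14: ready={A,E,H} → run A
t=15: ready={A,E,H} → run A
t=16: ready={E,H} → run E
t=17: ready={E,H} → run E
t=18: ready={H} → run H
t=19: ready={H} → run H
t=20: ready={H} → run H
t=21: ready={H} → run H
t=22: ready={H} → run H
t=23: (idle)
t=24: (idle)
t=25: (idle)
t=26: (idle)
t=27: (idle)
t=28: (idle)

completion order = C, A, E, H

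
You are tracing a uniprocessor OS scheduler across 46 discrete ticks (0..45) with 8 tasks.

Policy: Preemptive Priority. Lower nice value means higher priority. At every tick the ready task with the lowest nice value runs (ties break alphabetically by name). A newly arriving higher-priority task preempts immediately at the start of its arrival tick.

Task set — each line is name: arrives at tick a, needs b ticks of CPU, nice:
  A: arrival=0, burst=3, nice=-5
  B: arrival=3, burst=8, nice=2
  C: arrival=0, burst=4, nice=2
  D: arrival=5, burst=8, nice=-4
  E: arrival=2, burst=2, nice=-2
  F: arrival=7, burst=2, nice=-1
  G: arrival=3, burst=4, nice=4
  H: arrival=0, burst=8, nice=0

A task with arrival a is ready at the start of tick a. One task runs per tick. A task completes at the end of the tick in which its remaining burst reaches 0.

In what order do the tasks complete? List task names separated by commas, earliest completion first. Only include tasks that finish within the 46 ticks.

t=0: ready={A,C,H} → run A
t=1: ready={A,C,H} → run A
t=2: ready={A,C,E,H} → run A
t=3: ready={B,C,E,G,H} → run E
t=4: ready={B,C,E,G,H} → run E
t=5: ready={B,C,D,G,H} → run D
t=6: ready={B,C,D,G,H} → run D
t=7: ready={B,C,D,F,G,H} → run D
t=8: ready={B,C,D,F,G,H} → run D
t=9: ready={B,C,D,F,G,H} → run D
t=10: ready={B,C,D,F,G,H} → run D
t=11: ready={B,C,D,F,G,H} → run D
t=12: ready={B,C,D,F,G,H} → run D
t=13: ready={B,C,F,G,H} → run F
t=14: ready={B,C,F,G,H} → run F
t=15: ready={B,C,G,H} → run H
t=16: ready={B,C,G,H} → run H
t=17: ready={B,C,G,H} → run H
t=18: ready={B,C,G,H} → run H
t=19: ready={B,C,G,H} → run H
t=20: ready={B,C,G,H} → run H
t=21: ready={B,C,G,H} → run H
t=22: ready={B,C,G,H} → run H
t=23: ready={B,C,G} → run B
t=24: ready={B,C,G} → run B
t=25: ready={B,C,G} → run B
t=26: ready={B,C,G} → run B
t=27: ready={B,C,G} → run B
t=28: ready={B,C,G} → run B
t=29: ready={B,C,G} → run B
t=30: ready={B,C,G} → run B
t=31: ready={C,G} → run C
t=32: ready={C,G} → run C
t=33: ready={C,G} → run C
t=34: ready={C,G} → run C
t=35: ready={G} → run G
t=36: ready={G} → run G
t=37: ready={G} → run G
t=38: ready={G} → run G
t=39: (idle)
t=40: (idle)
t=41: (idle)
t=42: (idle)
t=43: (idle)
t=44: (idle)
t=45: (idle)

completion order = A, E, D, F, H, B, C, G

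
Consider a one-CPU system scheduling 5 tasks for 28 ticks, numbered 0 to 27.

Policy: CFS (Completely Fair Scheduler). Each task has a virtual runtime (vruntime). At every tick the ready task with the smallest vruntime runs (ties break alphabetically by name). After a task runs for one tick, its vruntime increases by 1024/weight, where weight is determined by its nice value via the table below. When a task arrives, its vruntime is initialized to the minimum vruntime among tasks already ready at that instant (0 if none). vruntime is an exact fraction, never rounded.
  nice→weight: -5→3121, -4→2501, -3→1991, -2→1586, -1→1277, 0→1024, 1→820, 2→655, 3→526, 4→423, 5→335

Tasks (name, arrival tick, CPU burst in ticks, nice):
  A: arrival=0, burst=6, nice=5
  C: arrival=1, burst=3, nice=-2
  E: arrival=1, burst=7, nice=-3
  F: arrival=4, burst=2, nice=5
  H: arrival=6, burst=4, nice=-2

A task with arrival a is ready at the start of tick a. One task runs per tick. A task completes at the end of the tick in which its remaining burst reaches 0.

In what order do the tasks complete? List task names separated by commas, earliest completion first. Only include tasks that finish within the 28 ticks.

t=0: vr[A=0] → run A
t=1: vr[A=1024/335 C=1024/335 E=1024/335] → run A
t=2: vr[A=2048/335 C=1024/335 E=1024/335] → run C
t=3: vr[A=2048/335 C=983552/265655 E=1024/335] → run E
t=4: vr[A=2048/335 C=983552/265655 E=2381824/666985 F=2381824/666985] → run E
t=5: vr[A=2048/335 C=983552/265655 E=2724864/666985 F=2381824/666985] → run F
t=6: vr[A=2048/335 C=983552/265655 E=2724864/666985 F=4420608/666985 H=983552/265655] → run C
t=7: vr[A=2048/335 C=1155072/265655 E=2724864/666985 F=4420608/666985 H=983552/265655] → run H
t=8: vr[A=2048/335 C=1155072/265655 E=2724864/666985 F=4420608/666985 H=1155072/265655] → run E
t=9: vr[A=2048/335 C=1155072/265655 E=3067904/666985 F=4420608/666985 H=1155072/265655] → run C
t=10: vr[A=2048/335 E=3067904/666985 F=4420608/666985 H=1155072/265655] → run H
t=11: vr[A=2048/335 E=3067904/666985 F=4420608/666985 H=1326592/265655] → run E
t=12: vr[A=2048/335 E=3410944/666985 F=4420608/666985 H=1326592/265655] → run H
t=13: vr[A=2048/335 E=3410944/666985 F=4420608/666985 H=1498112/265655] → run E
t=14: vr[A=2048/335 E=3753984/666985 F=4420608/666985 H=1498112/265655] → run E
t=15: vr[A=2048/335 E=4097024/666985 F=4420608/666985 H=1498112/265655] → run H
t=16: vr[A=2048/335 E=4097024/666985 F=4420608/666985] → run A
t=17: vr[A=3072/335 E=4097024/666985 F=4420608/666985] → run E
t=18: vr[A=3072/335 F=4420608/666985] → run F
t=19: vr[A=3072/335] → run A
t=20: vr[A=4096/335] → run A
t=21: vr[A=1024/67] → run A
t=22: (idle)
t=23: (idle)
t=24: (idle)
t=25: (idle)
t=26: (idle)
t=27: (idle)

completion order = C, H, E, F, A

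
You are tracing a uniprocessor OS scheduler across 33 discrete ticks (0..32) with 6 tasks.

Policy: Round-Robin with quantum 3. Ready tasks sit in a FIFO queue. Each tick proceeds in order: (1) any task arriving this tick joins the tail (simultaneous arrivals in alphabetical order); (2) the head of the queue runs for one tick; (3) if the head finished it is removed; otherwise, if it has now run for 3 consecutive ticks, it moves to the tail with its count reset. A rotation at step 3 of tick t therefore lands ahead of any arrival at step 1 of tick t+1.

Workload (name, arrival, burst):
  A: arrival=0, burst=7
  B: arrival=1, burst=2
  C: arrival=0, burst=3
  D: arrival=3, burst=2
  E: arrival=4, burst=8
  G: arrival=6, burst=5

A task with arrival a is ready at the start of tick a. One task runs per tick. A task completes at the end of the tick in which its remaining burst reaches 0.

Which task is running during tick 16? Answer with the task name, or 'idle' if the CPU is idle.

t=0: queue=[A,C] q_used=0 → run A
t=1: queue=[A,C,B] q_used=1 → run A
t=2: queue=[A,C,B] q_used=2 → run A
t=3: queue=[C,B,A,D] q_used=0 → run C
t=4: queue=[C,B,A,D,E] q_used=1 → run C
t=5: queue=[C,B,A,D,E] q_used=2 → run C
t=6: queue=[B,A,D,E,G] q_used=0 → run B
t=7: queue=[B,A,D,E,G] q_used=1 → run B
t=8: queue=[A,D,E,G] q_used=0 → run A
t=9: queue=[A,D,E,G] q_used=1 → run A
t=10: queue=[A,D,E,G] q_used=2 → run A
t=11: queue=[D,E,G,A] q_used=0 → run D
t=12: queue=[D,E,G,A] q_used=1 → run D
t=13: queue=[E,G,A] q_used=0 → run E
t=14: queue=[E,G,A] q_used=1 → run E
t=15: queue=[E,G,A] q_used=2 → run E
t=16: queue=[G,A,E] q_used=0 → run G
t=17: queue=[G,A,E] q_used=1 → run G
t=18: queue=[G,A,E] q_used=2 → run G
t=19: queue=[A,E,G] q_used=0 → run A
t=20: queue=[E,G] q_used=0 → run E
t=21: queue=[E,G] q_used=1 → run E
t=22: queue=[E,G] q_used=2 → run E
t=23: queue=[G,E] q_used=0 → run G
t=24: queue=[G,E] q_used=1 → run G
t=25: queue=[E] q_used=0 → run E
t=26: queue=[E] q_used=1 → run E
t=27: (idle)
t=28: (idle)
t=29: (idle)
t=30: (idle)
t=31: (idle)
t=32: (idle)

running at tick 16 = G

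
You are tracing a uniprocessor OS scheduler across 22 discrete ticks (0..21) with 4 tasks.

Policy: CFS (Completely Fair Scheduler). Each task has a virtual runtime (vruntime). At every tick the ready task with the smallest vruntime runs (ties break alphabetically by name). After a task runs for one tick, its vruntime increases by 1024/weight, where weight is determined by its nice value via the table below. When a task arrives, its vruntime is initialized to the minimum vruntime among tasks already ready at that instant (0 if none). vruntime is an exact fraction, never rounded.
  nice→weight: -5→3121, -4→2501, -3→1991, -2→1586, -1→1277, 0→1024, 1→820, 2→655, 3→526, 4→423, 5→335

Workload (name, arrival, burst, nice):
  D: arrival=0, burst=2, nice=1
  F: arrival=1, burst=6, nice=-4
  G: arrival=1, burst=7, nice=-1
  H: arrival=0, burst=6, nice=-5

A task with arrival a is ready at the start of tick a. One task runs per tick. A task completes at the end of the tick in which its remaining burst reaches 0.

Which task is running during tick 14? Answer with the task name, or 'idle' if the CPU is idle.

t=0: vr[D=0 H=0] → run D
t=1: vr[D=256/205 F=0 G=0 H=0] → run F
t=2: vr[D=256/205 F=1024/2501 G=0 H=0] → run G
t=3: vr[D=256/205 F=1024/2501 G=1024/1277 H=0] → run H
t=4: vr[D=256/205 F=1024/2501 G=1024/1277 H=1024/3121] → run H
t=5: vr[D=256/205 F=1024/2501 G=1024/1277 H=2048/3121] → run F
t=6: vr[D=256/205 F=2048/2501 G=1024/1277 H=2048/3121] → run H
t=7: vr[D=256/205 F=2048/2501 G=1024/1277 H=3072/3121] → run G
t=8: vr[D=256/205 F=2048/2501 G=2048/1277 H=3072/3121] → run F
t=9: vr[D=256/205 F=3072/2501 G=2048/1277 H=3072/3121] → run H
t=10: vr[D=256/205 F=3072/2501 G=2048/1277 H=4096/3121] → run F
t=11: vr[D=256/205 F=4096/2501 G=2048/1277 H=4096/3121] → run D
t=12: vr[F=4096/2501 G=2048/1277 H=4096/3121] → run H
t=13: vr[F=4096/2501 G=2048/1277 H=5120/3121] → run G
t=14: vr[F=4096/2501 G=3072/1277 H=5120/3121] → run F
t=15: vr[F=5120/2501 G=3072/1277 H=5120/3121] → run H
t=16: vr[F=5120/2501 G=3072/1277] → run F
t=17: vr[G=3072/1277] → run G
t=18: vr[G=4096/1277] → run G
t=19: vr[G=5120/1277] → run G
t=20: vr[G=6144/1277] → run G
t=21: (idle)

running at tick 14 = F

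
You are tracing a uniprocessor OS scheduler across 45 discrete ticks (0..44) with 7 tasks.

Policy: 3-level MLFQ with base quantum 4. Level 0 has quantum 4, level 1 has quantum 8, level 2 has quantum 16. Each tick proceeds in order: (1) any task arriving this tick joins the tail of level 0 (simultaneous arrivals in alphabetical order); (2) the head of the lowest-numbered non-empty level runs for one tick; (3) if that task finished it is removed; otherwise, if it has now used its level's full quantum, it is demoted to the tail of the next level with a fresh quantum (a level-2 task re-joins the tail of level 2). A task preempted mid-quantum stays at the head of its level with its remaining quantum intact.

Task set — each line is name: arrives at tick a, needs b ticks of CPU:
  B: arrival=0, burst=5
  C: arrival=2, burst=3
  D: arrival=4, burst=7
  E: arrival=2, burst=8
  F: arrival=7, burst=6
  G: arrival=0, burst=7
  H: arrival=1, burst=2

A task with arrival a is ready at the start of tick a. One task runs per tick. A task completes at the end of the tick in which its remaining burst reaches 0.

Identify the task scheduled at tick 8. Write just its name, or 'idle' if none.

t=0: L0/L1/L2 = BG/-/- → run B
t=1: L0/L1/L2 = BGH/-/- → run B
t=2: L0/L1/L2 = BGHCE/-/- → run B
t=3: L0/L1/L2 = BGHCE/-/- → run B
t=4: L0/L1/L2 = GHCED/B/- → run G
t=5: L0/L1/L2 = GHCED/B/- → run G
t=6: L0/L1/L2 = GHCED/B/- → run G
t=7: L0/L1/L2 = GHCEDF/B/- → run G
t=8: L0/L1/L2 = HCEDF/BG/- → run H
t=9: L0/L1/L2 = HCEDF/BG/- → run H
t=10: L0/L1/L2 = CEDF/BG/- → run C
t=11: L0/L1/L2 = CEDF/BG/- → run C
t=12: L0/L1/L2 = CEDF/BG/- → run C
t=13: L0/L1/L2 = EDF/BG/- → run E
t=14: L0/L1/L2 = EDF/BG/- → run E
t=15: L0/L1/L2 = EDF/BG/- → run E
t=16: L0/L1/L2 = EDF/BG/- → run E
t=17: L0/L1/L2 = DF/BGE/- → run D
t=18: L0/L1/L2 = DF/BGE/- → run D
t=19: L0/L1/L2 = DF/BGE/- → run D
t=20: L0/L1/L2 = DF/BGE/- → run D
t=21: L0/L1/L2 = F/BGED/- → run F
t=22: L0/L1/L2 = F/BGED/- → run F
t=23: L0/L1/L2 = F/BGED/- → run F
t=24: L0/L1/L2 = F/BGED/- → run F
t=25: L0/L1/L2 = -/BGEDF/- → run B
t=26: L0/L1/L2 = -/GEDF/- → run G
t=27: L0/L1/L2 = -/GEDF/- → run G
t=28: L0/L1/L2 = -/GEDF/- → run G
t=29: L0/L1/L2 = -/EDF/- → run E
t=30: L0/L1/L2 = -/EDF/- → run E
t=31: L0/L1/L2 = -/EDF/- → run E
t=32: L0/L1/L2 = -/EDF/- → run E
t=33: L0/L1/L2 = -/DF/- → run D
t=34: L0/L1/L2 = -/DF/- → run D
t=35: L0/L1/L2 = -/DF/- → run D
t=36: L0/L1/L2 = -/F/- → run F
t=37: L0/L1/L2 = -/F/- → run F
t=38: (idle)
t=39: (idle)
t=40: (idle)
t=41: (idle)
t=42: (idle)
t=43: (idle)
t=44: (idle)

running at tick 8 = H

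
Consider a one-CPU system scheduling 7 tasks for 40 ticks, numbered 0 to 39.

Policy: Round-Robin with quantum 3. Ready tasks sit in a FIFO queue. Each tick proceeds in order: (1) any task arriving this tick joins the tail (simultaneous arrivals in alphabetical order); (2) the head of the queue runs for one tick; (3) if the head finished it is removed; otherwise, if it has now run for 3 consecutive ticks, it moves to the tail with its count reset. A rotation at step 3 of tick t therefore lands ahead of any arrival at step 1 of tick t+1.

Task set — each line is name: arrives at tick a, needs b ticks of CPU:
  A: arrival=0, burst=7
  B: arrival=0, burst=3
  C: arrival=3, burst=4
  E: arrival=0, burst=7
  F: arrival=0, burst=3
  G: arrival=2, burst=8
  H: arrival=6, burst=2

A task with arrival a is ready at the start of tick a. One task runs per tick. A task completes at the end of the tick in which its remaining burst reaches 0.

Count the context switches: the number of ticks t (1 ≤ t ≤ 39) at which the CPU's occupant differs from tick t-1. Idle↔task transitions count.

t=0: queue=[A,B,E,F] q_used=0 → run A
t=1: queue=[A,B,E,F] q_used=1 → run A
t=2: queue=[A,B,E,F,G] q_used=2 → run A
t=3: queue=[B,E,F,G,A,C] q_used=0 → run B
t=4: queue=[B,E,F,G,A,C] q_used=1 → run B
t=5: queue=[B,E,F,G,A,C] q_used=2 → run B
t=6: queue=[E,F,G,A,C,H] q_used=0 → run E
t=7: queue=[E,F,G,A,C,H] q_used=1 → run E
t=8: queue=[E,F,G,A,C,H] q_used=2 → run E
t=9: queue=[F,G,A,C,H,E] q_used=0 → run F
t=10: queue=[F,G,A,C,H,E] q_used=1 → run F
t=11: queue=[F,G,A,C,H,E] q_used=2 → run F
t=12: queue=[G,A,C,H,E] q_used=0 → run G
t=13: queue=[G,A,C,H,E] q_used=1 → run G
t=14: queue=[G,A,C,H,E] q_used=2 → run G
t=15: queue=[A,C,H,E,G] q_used=0 → run A
t=16: queue=[A,C,H,E,G] q_used=1 → run A
t=17: queue=[A,C,H,E,G] q_used=2 → run A
t=18: queue=[C,H,E,G,A] q_used=0 → run C
t=19: queue=[C,H,E,G,A] q_used=1 → run C
t=20: queue=[C,H,E,G,A] q_used=2 → run C
t=21: queue=[H,E,G,A,C] q_used=0 → run H
t=22: queue=[H,E,G,A,C] q_used=1 → run H
t=23: queue=[E,G,A,C] q_used=0 → run E
t=24: queue=[E,G,A,C] q_used=1 → run E
t=25: queue=[E,G,A,C] q_used=2 → run E
t=26: queue=[G,A,C,E] q_used=0 → run G
t=27: queue=[G,A,C,E] q_used=1 → run G
t=28: queue=[G,A,C,E] q_used=2 → run G
t=29: queue=[A,C,E,G] q_used=0 → run A
t=30: queue=[C,E,G] q_used=0 → run C
t=31: queue=[E,G] q_used=0 → run E
t=32: queue=[G] q_used=0 → run G
t=33: queue=[G] q_used=1 → run G
t=34: (idle)
t=35: (idle)
t=36: (idle)
t=37: (idle)
t=38: (idle)
t=39: (idle)

context switches = 14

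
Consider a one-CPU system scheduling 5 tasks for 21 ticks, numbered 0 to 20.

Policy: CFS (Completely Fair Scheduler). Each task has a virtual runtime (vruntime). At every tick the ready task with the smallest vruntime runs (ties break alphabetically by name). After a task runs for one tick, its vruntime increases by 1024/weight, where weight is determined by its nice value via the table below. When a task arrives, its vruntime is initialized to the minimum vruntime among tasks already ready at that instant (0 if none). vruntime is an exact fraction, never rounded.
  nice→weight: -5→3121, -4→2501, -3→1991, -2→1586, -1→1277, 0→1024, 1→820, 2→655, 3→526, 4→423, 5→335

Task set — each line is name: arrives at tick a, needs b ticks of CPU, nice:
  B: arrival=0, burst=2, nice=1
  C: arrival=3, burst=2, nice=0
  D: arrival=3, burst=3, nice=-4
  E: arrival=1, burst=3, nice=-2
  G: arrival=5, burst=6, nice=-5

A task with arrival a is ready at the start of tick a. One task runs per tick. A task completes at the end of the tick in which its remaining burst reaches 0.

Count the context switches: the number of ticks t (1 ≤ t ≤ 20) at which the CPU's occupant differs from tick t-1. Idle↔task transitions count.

context switches = 13

t=0: vr[B=0] → run B
t=1: vr[B=256/205 E=256/205] → run B
t=2: vr[E=256/205] → run E
t=3: vr[C=307968/162565 D=307968/162565 E=307968/162565] → run C
t=4: vr[C=470533/162565 D=307968/162565 E=307968/162565] → run D
t=5: vr[C=470533/162565 D=374528/162565 E=307968/162565 G=307968/162565] → run E
t=6: vr[C=470533/162565 D=374528/162565 E=412928/162565 G=307968/162565] → run G
t=7: vr[C=470533/162565 D=374528/162565 E=412928/162565 G=1127634688/507365365] → run G
t=8: vr[C=470533/162565 D=374528/162565 E=412928/162565 G=1294101248/507365365] → run D
t=9: vr[C=470533/162565 D=441088/162565 E=412928/162565 G=1294101248/507365365] → run E
t=10: vr[C=470533/162565 D=441088/162565 G=1294101248/507365365] → run G
t=11: vr[C=470533/162565 D=441088/162565 G=1460567808/507365365] → run D
t=12: vr[C=470533/162565 G=1460567808/507365365] → run G
t=13: vr[C=470533/162565 G=1627034368/507365365] → run C
t=14: vr[G=1627034368/507365365] → run G
t=15: vr[G=1793500928/507365365] → run G
t=16: (idle)
t=17: (idle)
t=18: (idle)
t=19: (idle)
t=20: (idle)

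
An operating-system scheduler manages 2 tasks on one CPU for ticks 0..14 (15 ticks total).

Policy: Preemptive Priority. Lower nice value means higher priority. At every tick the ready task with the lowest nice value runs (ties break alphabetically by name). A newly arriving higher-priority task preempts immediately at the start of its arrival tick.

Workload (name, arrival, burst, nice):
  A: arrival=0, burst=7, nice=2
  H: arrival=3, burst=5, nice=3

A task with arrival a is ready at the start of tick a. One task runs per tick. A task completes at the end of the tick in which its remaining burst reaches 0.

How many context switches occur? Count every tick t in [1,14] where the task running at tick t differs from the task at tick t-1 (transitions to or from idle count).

context switches = 2

t=0: ready={A} → run A
t=1: ready={A} → run A
t=2: ready={A} → run A
t=3: ready={A,H} → run A
t=4: ready={A,H} → run A
t=5: ready={A,H} → run A
t=6: ready={A,H} → run A
t=7: ready={H} → run H
t=8: ready={H} → run H
t=9: ready={H} → run H
t=10: ready={H} → run H
t=11: ready={H} → run H
t=12: (idle)
t=13: (idle)
t=14: (idle)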